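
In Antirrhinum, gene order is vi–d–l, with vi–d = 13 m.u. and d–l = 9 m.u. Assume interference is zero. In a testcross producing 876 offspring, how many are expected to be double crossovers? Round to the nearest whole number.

Map distances give recombination frequencies of 0.130 and 0.090 for the two intervals.
With no interference, expected double-crossover frequency = 0.130 × 0.090 = 0.01170.
Expected number = 0.01170 × 876 = 10.25 ≈ 10.

10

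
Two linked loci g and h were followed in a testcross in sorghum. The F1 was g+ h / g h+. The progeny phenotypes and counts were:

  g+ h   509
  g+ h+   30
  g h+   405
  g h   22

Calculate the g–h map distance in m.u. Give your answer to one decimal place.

The recombinant classes are g+ h+ and g h: 30 + 22 = 52.
Recombination frequency = 52/966 = 0.0538 ≈ 5.4%, i.e. 5.4 m.u.

5.4 m.u.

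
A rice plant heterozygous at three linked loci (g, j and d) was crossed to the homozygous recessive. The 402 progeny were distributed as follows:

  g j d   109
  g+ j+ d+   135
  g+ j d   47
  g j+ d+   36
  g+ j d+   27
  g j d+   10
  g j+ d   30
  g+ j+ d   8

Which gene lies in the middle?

d

The two most frequent reciprocal classes, g+ j+ d+ and g j d, are the parental types, so the F1 was g+ j+ d+ / g j d.
The two rarest classes, g+ j+ d and g j d+, are the double crossovers. Comparing them with the parentals, only the d allele has switched, so d is the middle locus and the order is j – d – g.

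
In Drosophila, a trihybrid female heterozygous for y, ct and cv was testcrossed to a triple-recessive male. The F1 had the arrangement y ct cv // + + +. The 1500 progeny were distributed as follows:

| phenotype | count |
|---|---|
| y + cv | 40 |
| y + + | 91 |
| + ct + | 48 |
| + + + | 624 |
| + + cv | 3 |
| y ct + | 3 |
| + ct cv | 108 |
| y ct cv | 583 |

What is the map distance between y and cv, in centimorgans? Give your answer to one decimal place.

The two rarest classes, y ct + and + + cv, are the double crossovers. Comparing them with the parentals, only the cv allele has switched, so cv is the middle locus and the order is y – cv – ct.
Crossovers in the y–cv interval produce the single-crossover classes + ct cv and y + + (108 + 91 = 199) plus the double crossovers (6).
RF(y–cv) = (199 + 6) / 1500 = 205/1500 = 0.1367 → 13.7 centimorgans.

13.7 centimorgans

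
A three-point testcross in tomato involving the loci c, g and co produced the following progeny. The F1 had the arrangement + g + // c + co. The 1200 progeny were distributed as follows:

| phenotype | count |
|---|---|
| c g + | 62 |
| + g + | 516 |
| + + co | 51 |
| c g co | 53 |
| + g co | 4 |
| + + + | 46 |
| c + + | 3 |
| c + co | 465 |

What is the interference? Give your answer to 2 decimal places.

The two rarest classes, + g co and c + +, are the double crossovers. Comparing them with the parentals, only the co allele has switched, so co is the middle locus and the order is c – co – g.
c–co: (113 + 7)/1200 = 0.1000; co–g: (99 + 7)/1200 = 0.0883.
Expected DCO frequency = 0.1000 × 0.0883 ≈ 0.00883; observed = 7/1200 ≈ 0.00583.
Coefficient of coincidence = 0.00583/0.00883 ≈ 0.66; interference = 1 − 0.66 = 0.34.

0.34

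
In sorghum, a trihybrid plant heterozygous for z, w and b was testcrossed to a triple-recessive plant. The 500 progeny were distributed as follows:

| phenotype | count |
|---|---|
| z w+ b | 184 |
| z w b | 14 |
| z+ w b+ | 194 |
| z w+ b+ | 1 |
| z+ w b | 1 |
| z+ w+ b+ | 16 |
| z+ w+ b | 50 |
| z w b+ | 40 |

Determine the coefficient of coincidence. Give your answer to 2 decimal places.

The two most frequent reciprocal classes, z+ w b+ and z w+ b, are the parental types, so the F1 was z+ w b+ / z w+ b.
The two rarest classes, z+ w b and z w+ b+, are the double crossovers. Comparing them with the parentals, only the b allele has switched, so b is the middle locus and the order is z – b – w.
z–b: (90 + 2)/500 = 0.1840; b–w: (30 + 2)/500 = 0.0640.
Expected DCO frequency = 0.1840 × 0.0640 ≈ 0.01178; observed = 2/500 ≈ 0.00400.
Coefficient of coincidence = 0.00400/0.01178 ≈ 0.34.

0.34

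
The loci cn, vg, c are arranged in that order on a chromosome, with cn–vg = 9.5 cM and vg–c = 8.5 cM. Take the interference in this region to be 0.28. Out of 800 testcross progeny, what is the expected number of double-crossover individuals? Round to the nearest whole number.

5

Map distances give recombination frequencies of 0.095 and 0.085 for the two intervals.
With interference 0.28 (so coincidence = 0.72), expected double-crossover frequency = 0.095 × 0.085 × 0.72 = 0.00581.
Expected number = 0.00581 × 800 = 4.65 ≈ 5.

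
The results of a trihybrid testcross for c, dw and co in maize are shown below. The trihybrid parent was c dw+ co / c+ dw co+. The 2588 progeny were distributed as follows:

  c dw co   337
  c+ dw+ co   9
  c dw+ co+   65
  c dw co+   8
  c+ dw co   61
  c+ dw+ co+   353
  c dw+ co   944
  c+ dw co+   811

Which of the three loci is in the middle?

c

The two rarest classes, c+ dw+ co and c dw co+, are the double crossovers. Comparing them with the parentals, only the c allele has switched, so c is the middle locus and the order is dw – c – co.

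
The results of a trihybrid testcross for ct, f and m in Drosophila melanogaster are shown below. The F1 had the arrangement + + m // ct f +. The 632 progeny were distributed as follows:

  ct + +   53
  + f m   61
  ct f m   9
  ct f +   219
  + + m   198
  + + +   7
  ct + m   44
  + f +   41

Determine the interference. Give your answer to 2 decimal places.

0.23

The two rarest classes, + + + and ct f m, are the double crossovers. Comparing them with the parentals, only the m allele has switched, so m is the middle locus and the order is ct – m – f.
ct–m: (85 + 16)/632 = 0.1598; m–f: (114 + 16)/632 = 0.2057.
Expected DCO frequency = 0.1598 × 0.2057 ≈ 0.03287; observed = 16/632 ≈ 0.02532.
Coefficient of coincidence = 0.02532/0.03287 ≈ 0.77; interference = 1 − 0.77 = 0.23.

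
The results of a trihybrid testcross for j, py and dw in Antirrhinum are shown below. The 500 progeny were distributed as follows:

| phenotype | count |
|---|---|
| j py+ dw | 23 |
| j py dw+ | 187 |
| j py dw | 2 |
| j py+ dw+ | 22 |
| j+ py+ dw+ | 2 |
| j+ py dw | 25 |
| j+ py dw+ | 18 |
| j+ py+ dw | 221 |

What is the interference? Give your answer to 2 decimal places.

0.13

The two most frequent reciprocal classes, j py dw+ and j+ py+ dw, are the parental types, so the F1 was j py dw+ / j+ py+ dw.
The two rarest classes, j py dw and j+ py+ dw+, are the double crossovers. Comparing them with the parentals, only the dw allele has switched, so dw is the middle locus and the order is j – dw – py.
j–dw: (41 + 4)/500 = 0.0900; dw–py: (47 + 4)/500 = 0.1020.
Expected DCO frequency = 0.0900 × 0.1020 ≈ 0.00918; observed = 4/500 ≈ 0.00800.
Coefficient of coincidence = 0.00800/0.00918 ≈ 0.87; interference = 1 − 0.87 = 0.13.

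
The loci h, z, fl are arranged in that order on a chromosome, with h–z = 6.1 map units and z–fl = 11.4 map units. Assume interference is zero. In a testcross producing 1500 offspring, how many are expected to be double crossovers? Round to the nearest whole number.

Map distances give recombination frequencies of 0.061 and 0.114 for the two intervals.
With no interference, expected double-crossover frequency = 0.061 × 0.114 = 0.00695.
Expected number = 0.00695 × 1500 = 10.43 ≈ 10.

10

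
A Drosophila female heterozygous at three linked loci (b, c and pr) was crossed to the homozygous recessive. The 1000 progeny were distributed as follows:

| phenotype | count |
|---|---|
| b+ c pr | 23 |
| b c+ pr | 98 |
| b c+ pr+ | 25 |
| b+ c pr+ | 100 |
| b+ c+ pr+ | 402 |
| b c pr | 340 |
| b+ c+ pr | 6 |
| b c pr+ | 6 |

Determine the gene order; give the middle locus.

pr

The two most frequent reciprocal classes, b c pr and b+ c+ pr+, are the parental types, so the F1 was b c pr / b+ c+ pr+.
The two rarest classes, b c pr+ and b+ c+ pr, are the double crossovers. Comparing them with the parentals, only the pr allele has switched, so pr is the middle locus and the order is c – pr – b.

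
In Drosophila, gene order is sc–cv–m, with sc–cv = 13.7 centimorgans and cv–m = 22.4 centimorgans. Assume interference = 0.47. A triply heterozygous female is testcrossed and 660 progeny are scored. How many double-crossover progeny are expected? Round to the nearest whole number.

11

Map distances give recombination frequencies of 0.137 and 0.224 for the two intervals.
With interference 0.47 (so coincidence = 0.53), expected double-crossover frequency = 0.137 × 0.224 × 0.53 = 0.01626.
Expected number = 0.01626 × 660 = 10.73 ≈ 11.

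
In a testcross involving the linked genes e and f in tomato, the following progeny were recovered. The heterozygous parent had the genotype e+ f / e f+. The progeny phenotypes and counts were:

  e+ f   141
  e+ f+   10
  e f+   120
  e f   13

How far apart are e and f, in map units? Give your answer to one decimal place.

8.1 map units

The recombinant classes are e+ f+ and e f: 10 + 13 = 23.
Recombination frequency = 23/284 = 0.0810 ≈ 8.1%, i.e. 8.1 map units.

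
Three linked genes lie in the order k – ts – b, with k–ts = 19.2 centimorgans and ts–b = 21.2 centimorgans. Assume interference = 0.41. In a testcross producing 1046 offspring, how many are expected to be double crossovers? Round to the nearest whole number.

Map distances give recombination frequencies of 0.192 and 0.212 for the two intervals.
With interference 0.41 (so coincidence = 0.59), expected double-crossover frequency = 0.192 × 0.212 × 0.59 = 0.02402.
Expected number = 0.02402 × 1046 = 25.12 ≈ 25.

25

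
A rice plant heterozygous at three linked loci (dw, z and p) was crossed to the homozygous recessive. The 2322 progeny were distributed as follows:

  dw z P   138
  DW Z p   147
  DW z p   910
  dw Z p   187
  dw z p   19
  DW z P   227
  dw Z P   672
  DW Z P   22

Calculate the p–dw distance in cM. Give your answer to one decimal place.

The two most frequent reciprocal classes, DW z p and dw Z P, are the parental types, so the F1 was DW z p / dw Z P.
The two rarest classes, dw z p and DW Z P, are the double crossovers. Comparing them with the parentals, only the dw allele has switched, so dw is the middle locus and the order is p – dw – z.
Crossovers in the p–dw interval produce the single-crossover classes DW z P and dw Z p (227 + 187 = 414) plus the double crossovers (41).
RF(p–dw) = (414 + 41) / 2322 = 455/2322 = 0.1960 → 19.6 cM.

19.6 cM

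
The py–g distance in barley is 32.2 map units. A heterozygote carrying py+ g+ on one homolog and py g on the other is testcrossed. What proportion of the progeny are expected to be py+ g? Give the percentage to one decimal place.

A map distance of 32.2 map units corresponds to a recombination frequency of 0.322.
The F1 is py+ g+ / py g, so py+ g is a recombinant gamete class with expected frequency r/2 = 0.322/2 = 0.1610.
That is 0.1610 = 16.1% of the progeny.

16.1%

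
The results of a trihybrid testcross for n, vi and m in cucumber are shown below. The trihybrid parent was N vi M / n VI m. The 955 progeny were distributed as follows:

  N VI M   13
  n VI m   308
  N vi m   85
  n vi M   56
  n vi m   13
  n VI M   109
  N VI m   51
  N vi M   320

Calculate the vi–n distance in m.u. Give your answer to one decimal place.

The two rarest classes, N VI M and n vi m, are the double crossovers. Comparing them with the parentals, only the vi allele has switched, so vi is the middle locus and the order is m – vi – n.
Crossovers in the vi–n interval produce the single-crossover classes n vi M and N VI m (56 + 51 = 107) plus the double crossovers (26).
RF(vi–n) = (107 + 26) / 955 = 133/955 = 0.1393 → 13.9 m.u.

13.9 m.u.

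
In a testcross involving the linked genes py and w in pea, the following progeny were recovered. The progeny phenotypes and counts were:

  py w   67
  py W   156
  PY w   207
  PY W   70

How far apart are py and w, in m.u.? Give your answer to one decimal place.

The two most frequent classes, PY w (207) and py W (156), are the parental types, so the F1 was PY w / py W.
The recombinant classes are PY W and py w: 70 + 67 = 137.
Recombination frequency = 137/500 = 0.2740 ≈ 27.4%, i.e. 27.4 m.u.

27.4 m.u.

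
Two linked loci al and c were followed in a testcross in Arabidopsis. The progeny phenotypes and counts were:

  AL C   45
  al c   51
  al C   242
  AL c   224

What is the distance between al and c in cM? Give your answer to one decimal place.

The two most frequent classes, AL c (224) and al C (242), are the parental types, so the F1 was AL c / al C.
The recombinant classes are AL C and al c: 45 + 51 = 96.
Recombination frequency = 96/562 = 0.1708 ≈ 17.1%, i.e. 17.1 cM.

17.1 cM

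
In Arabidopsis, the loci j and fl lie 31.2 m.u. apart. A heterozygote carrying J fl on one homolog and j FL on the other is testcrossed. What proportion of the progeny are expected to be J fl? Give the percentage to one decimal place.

A map distance of 31.2 m.u. corresponds to a recombination frequency of 0.312.
The F1 is J fl / j FL, so J fl is a parental gamete class with expected frequency (1 − r)/2 = 0.688/2 = 0.3440.
That is 0.3440 = 34.4% of the progeny.

34.4%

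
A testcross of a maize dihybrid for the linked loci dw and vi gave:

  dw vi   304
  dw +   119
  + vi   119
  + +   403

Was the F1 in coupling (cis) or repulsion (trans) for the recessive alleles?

cis

The two most frequent classes are + + (403) and dw vi (304); these are the parental (non-recombinant) types.
So the F1 carried + + on one chromosome and dw vi on the other — the recessive alleles are on the same chromosome (cis / coupling).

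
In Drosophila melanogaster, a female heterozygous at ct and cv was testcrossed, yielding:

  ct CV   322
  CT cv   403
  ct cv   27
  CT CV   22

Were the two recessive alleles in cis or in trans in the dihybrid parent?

trans

The two most frequent classes are CT cv (403) and ct CV (322); these are the parental (non-recombinant) types.
So the F1 carried CT cv on one chromosome and ct CV on the other — the recessive alleles are on opposite chromosomes (trans / repulsion).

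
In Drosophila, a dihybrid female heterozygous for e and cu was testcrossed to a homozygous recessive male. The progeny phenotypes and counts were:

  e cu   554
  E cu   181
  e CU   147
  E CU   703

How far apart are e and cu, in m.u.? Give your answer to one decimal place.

The two most frequent classes, E CU (703) and e cu (554), are the parental types, so the F1 was E CU / e cu.
The recombinant classes are E cu and e CU: 181 + 147 = 328.
Recombination frequency = 328/1585 = 0.2069 ≈ 20.7%, i.e. 20.7 m.u.

20.7 m.u.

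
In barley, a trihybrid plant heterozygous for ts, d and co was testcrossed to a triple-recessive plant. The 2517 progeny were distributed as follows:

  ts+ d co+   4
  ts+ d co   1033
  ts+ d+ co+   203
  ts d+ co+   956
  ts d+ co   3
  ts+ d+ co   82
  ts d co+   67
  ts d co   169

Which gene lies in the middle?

co

The two most frequent reciprocal classes, ts d+ co+ and ts+ d co, are the parental types, so the F1 was ts d+ co+ / ts+ d co.
The two rarest classes, ts d+ co and ts+ d co+, are the double crossovers. Comparing them with the parentals, only the co allele has switched, so co is the middle locus and the order is d – co – ts.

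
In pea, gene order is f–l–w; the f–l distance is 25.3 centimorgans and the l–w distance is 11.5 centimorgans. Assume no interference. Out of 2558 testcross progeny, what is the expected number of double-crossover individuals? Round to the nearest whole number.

Map distances give recombination frequencies of 0.253 and 0.115 for the two intervals.
With no interference, expected double-crossover frequency = 0.253 × 0.115 = 0.02910.
Expected number = 0.02910 × 2558 = 74.43 ≈ 74.

74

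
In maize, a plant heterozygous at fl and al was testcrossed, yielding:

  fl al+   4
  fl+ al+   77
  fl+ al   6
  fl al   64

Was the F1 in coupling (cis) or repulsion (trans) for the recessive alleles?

The two most frequent classes are fl+ al+ (77) and fl al (64); these are the parental (non-recombinant) types.
So the F1 carried fl+ al+ on one chromosome and fl al on the other — the recessive alleles are on the same chromosome (cis / coupling).

cis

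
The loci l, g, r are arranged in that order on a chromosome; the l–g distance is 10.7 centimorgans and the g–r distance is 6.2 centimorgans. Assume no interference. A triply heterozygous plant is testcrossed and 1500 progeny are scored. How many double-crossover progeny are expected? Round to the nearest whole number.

Map distances give recombination frequencies of 0.107 and 0.062 for the two intervals.
With no interference, expected double-crossover frequency = 0.107 × 0.062 = 0.00663.
Expected number = 0.00663 × 1500 = 9.95 ≈ 10.

10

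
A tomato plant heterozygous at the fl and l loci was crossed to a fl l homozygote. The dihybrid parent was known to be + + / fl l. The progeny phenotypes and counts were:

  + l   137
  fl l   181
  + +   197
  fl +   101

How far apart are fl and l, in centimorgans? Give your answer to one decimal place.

The recombinant classes are + l and fl +: 137 + 101 = 238.
Recombination frequency = 238/616 = 0.3864 ≈ 38.6%, i.e. 38.6 centimorgans.

38.6 centimorgans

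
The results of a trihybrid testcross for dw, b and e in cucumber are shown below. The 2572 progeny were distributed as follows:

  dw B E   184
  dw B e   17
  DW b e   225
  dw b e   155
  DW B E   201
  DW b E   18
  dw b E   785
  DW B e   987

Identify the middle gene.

dw

The two most frequent reciprocal classes, dw b E and DW B e, are the parental types, so the F1 was dw b E / DW B e.
The two rarest classes, DW b E and dw B e, are the double crossovers. Comparing them with the parentals, only the dw allele has switched, so dw is the middle locus and the order is e – dw – b.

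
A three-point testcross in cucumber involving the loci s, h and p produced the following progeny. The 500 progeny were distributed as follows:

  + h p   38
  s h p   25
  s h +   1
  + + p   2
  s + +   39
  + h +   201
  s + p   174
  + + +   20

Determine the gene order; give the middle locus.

s

The two most frequent reciprocal classes, + h + and s + p, are the parental types, so the F1 was + h + / s + p.
The two rarest classes, s h + and + + p, are the double crossovers. Comparing them with the parentals, only the s allele has switched, so s is the middle locus and the order is h – s – p.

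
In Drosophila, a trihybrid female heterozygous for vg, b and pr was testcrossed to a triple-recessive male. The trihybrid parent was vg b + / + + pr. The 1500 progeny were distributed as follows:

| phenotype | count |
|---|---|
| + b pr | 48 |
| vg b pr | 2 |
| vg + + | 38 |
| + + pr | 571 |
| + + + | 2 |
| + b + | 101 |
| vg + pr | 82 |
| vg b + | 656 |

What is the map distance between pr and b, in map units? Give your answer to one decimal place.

6.0 map units

The two rarest classes, vg b pr and + + +, are the double crossovers. Comparing them with the parentals, only the pr allele has switched, so pr is the middle locus and the order is vg – pr – b.
Crossovers in the pr–b interval produce the single-crossover classes vg + + and + b pr (38 + 48 = 86) plus the double crossovers (4).
RF(pr–b) = (86 + 4) / 1500 = 90/1500 = 0.0600 → 6.0 map units.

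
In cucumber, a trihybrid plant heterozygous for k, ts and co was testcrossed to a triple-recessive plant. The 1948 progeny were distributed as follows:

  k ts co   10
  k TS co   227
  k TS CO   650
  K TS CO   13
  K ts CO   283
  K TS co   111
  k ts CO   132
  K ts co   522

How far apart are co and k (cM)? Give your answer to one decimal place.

The two most frequent reciprocal classes, K ts co and k TS CO, are the parental types, so the F1 was K ts co / k TS CO.
The two rarest classes, k ts co and K TS CO, are the double crossovers. Comparing them with the parentals, only the k allele has switched, so k is the middle locus and the order is ts – k – co.
Crossovers in the k–co interval produce the single-crossover classes K ts CO and k TS co (283 + 227 = 510) plus the double crossovers (23).
RF(k–co) = (510 + 23) / 1948 = 533/1948 = 0.2736 → 27.4 cM.

27.4 cM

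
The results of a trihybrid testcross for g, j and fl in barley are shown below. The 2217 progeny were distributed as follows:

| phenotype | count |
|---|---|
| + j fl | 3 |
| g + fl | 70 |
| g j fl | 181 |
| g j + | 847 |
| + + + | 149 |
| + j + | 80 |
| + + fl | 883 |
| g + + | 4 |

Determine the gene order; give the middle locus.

The two most frequent reciprocal classes, + + fl and g j +, are the parental types, so the F1 was + + fl / g j +.
The two rarest classes, + j fl and g + +, are the double crossovers. Comparing them with the parentals, only the j allele has switched, so j is the middle locus and the order is fl – j – g.

j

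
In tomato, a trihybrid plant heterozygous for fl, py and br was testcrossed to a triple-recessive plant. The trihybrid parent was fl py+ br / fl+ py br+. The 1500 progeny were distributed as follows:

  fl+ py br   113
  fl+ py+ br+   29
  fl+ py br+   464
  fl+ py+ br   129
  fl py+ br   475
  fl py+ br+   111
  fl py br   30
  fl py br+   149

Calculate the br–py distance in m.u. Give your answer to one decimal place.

18.9 m.u.

The two rarest classes, fl py br and fl+ py+ br+, are the double crossovers. Comparing them with the parentals, only the py allele has switched, so py is the middle locus and the order is fl – py – br.
Crossovers in the py–br interval produce the single-crossover classes fl py+ br+ and fl+ py br (111 + 113 = 224) plus the double crossovers (59).
RF(py–br) = (224 + 59) / 1500 = 283/1500 = 0.1887 → 18.9 m.u.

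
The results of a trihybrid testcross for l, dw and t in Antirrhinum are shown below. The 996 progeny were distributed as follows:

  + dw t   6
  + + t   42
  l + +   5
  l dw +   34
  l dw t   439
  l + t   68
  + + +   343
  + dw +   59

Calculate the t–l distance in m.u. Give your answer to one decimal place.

8.7 m.u.

The two most frequent reciprocal classes, + + + and l dw t, are the parental types, so the F1 was + + + / l dw t.
The two rarest classes, l + + and + dw t, are the double crossovers. Comparing them with the parentals, only the l allele has switched, so l is the middle locus and the order is t – l – dw.
Crossovers in the t–l interval produce the single-crossover classes + + t and l dw + (42 + 34 = 76) plus the double crossovers (11).
RF(t–l) = (76 + 11) / 996 = 87/996 = 0.0873 → 8.7 m.u.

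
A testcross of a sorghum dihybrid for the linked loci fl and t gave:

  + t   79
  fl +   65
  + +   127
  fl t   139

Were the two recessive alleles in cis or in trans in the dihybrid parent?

The two most frequent classes are + + (127) and fl t (139); these are the parental (non-recombinant) types.
So the F1 carried + + on one chromosome and fl t on the other — the recessive alleles are on the same chromosome (cis / coupling).

cis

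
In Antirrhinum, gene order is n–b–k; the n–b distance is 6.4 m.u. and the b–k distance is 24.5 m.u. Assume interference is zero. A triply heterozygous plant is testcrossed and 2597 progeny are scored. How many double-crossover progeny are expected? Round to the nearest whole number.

Map distances give recombination frequencies of 0.064 and 0.245 for the two intervals.
With no interference, expected double-crossover frequency = 0.064 × 0.245 = 0.01568.
Expected number = 0.01568 × 2597 = 40.72 ≈ 41.

41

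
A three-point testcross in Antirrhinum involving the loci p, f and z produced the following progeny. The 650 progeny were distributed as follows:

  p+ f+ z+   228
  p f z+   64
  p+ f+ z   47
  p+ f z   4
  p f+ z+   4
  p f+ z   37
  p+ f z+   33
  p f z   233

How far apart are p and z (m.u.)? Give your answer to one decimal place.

The two most frequent reciprocal classes, p f z and p+ f+ z+, are the parental types, so the F1 was p f z / p+ f+ z+.
The two rarest classes, p+ f z and p f+ z+, are the double crossovers. Comparing them with the parentals, only the p allele has switched, so p is the middle locus and the order is f – p – z.
Crossovers in the p–z interval produce the single-crossover classes p f z+ and p+ f+ z (64 + 47 = 111) plus the double crossovers (8).
RF(p–z) = (111 + 8) / 650 = 119/650 = 0.1831 → 18.3 m.u.

18.3 m.u.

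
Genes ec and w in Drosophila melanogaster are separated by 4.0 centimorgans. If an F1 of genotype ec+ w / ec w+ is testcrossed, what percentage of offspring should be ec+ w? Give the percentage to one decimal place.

A map distance of 4.0 centimorgans corresponds to a recombination frequency of 0.040.
The F1 is ec+ w / ec w+, so ec+ w is a parental gamete class with expected frequency (1 − r)/2 = 0.960/2 = 0.4800.
That is 0.4800 = 48.0% of the progeny.

48.0%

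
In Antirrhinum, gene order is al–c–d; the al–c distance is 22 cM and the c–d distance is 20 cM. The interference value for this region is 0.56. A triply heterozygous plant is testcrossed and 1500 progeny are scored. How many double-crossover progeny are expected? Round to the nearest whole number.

Map distances give recombination frequencies of 0.220 and 0.200 for the two intervals.
With interference 0.56 (so coincidence = 0.44), expected double-crossover frequency = 0.220 × 0.200 × 0.44 = 0.01936.
Expected number = 0.01936 × 1500 = 29.04 ≈ 29.

29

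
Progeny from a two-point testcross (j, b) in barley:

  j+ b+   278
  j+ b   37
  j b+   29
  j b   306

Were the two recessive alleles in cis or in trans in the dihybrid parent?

cis

The two most frequent classes are j+ b+ (278) and j b (306); these are the parental (non-recombinant) types.
So the F1 carried j+ b+ on one chromosome and j b on the other — the recessive alleles are on the same chromosome (cis / coupling).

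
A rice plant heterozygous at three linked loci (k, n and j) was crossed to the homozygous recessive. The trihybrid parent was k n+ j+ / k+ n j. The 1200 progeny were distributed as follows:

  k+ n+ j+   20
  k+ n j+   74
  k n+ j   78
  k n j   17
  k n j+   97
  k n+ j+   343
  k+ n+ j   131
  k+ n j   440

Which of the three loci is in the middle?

The two rarest classes, k+ n+ j+ and k n j, are the double crossovers. Comparing them with the parentals, only the k allele has switched, so k is the middle locus and the order is n – k – j.

k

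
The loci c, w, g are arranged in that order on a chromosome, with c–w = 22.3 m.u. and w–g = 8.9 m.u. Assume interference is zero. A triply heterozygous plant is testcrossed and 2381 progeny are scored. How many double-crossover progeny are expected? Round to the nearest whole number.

47

Map distances give recombination frequencies of 0.223 and 0.089 for the two intervals.
With no interference, expected double-crossover frequency = 0.223 × 0.089 = 0.01985.
Expected number = 0.01985 × 2381 = 47.26 ≈ 47.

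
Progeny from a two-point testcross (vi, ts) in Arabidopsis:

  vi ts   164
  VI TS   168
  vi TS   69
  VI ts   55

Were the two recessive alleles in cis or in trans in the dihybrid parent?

cis

The two most frequent classes are VI TS (168) and vi ts (164); these are the parental (non-recombinant) types.
So the F1 carried VI TS on one chromosome and vi ts on the other — the recessive alleles are on the same chromosome (cis / coupling).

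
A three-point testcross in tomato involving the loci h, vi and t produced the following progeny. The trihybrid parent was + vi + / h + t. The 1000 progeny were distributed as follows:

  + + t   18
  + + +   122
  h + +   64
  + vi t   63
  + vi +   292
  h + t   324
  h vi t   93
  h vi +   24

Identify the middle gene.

h

The two rarest classes, h vi + and + + t, are the double crossovers. Comparing them with the parentals, only the h allele has switched, so h is the middle locus and the order is vi – h – t.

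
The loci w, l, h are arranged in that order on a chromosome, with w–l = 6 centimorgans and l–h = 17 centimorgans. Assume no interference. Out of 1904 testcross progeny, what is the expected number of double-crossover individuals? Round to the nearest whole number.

Map distances give recombination frequencies of 0.060 and 0.170 for the two intervals.
With no interference, expected double-crossover frequency = 0.060 × 0.170 = 0.01020.
Expected number = 0.01020 × 1904 = 19.42 ≈ 19.

19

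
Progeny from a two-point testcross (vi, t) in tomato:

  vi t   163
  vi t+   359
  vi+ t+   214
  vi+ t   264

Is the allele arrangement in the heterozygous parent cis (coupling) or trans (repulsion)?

trans

The two most frequent classes are vi+ t (264) and vi t+ (359); these are the parental (non-recombinant) types.
So the F1 carried vi+ t on one chromosome and vi t+ on the other — the recessive alleles are on opposite chromosomes (trans / repulsion).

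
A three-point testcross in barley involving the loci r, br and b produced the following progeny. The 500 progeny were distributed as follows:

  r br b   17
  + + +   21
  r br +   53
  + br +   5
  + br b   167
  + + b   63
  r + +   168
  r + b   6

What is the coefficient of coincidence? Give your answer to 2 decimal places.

0.88

The two most frequent reciprocal classes, r + + and + br b, are the parental types, so the F1 was r + + / + br b.
The two rarest classes, r + b and + br +, are the double crossovers. Comparing them with the parentals, only the b allele has switched, so b is the middle locus and the order is r – b – br.
r–b: (38 + 11)/500 = 0.0980; b–br: (116 + 11)/500 = 0.2540.
Expected DCO frequency = 0.0980 × 0.2540 ≈ 0.02489; observed = 11/500 ≈ 0.02200.
Coefficient of coincidence = 0.02200/0.02489 ≈ 0.88.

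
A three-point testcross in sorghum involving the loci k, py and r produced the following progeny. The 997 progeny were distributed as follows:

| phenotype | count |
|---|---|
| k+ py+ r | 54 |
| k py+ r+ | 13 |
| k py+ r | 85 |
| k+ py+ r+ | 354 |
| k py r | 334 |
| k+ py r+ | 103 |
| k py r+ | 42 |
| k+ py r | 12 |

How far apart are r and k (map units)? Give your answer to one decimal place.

The two most frequent reciprocal classes, k py r and k+ py+ r+, are the parental types, so the F1 was k py r / k+ py+ r+.
The two rarest classes, k+ py r and k py+ r+, are the double crossovers. Comparing them with the parentals, only the k allele has switched, so k is the middle locus and the order is py – k – r.
Crossovers in the k–r interval produce the single-crossover classes k py r+ and k+ py+ r (42 + 54 = 96) plus the double crossovers (25).
RF(k–r) = (96 + 25) / 997 = 121/997 = 0.1214 → 12.1 map units.

12.1 map units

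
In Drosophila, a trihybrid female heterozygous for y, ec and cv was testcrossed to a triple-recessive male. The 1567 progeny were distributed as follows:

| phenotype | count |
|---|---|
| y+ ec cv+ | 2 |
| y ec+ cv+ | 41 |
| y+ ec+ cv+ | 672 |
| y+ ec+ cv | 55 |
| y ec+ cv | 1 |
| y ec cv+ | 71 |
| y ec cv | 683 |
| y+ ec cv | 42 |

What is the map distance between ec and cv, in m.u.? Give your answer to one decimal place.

8.2 m.u.

The two most frequent reciprocal classes, y ec cv and y+ ec+ cv+, are the parental types, so the F1 was y ec cv / y+ ec+ cv+.
The two rarest classes, y ec+ cv and y+ ec cv+, are the double crossovers. Comparing them with the parentals, only the ec allele has switched, so ec is the middle locus and the order is y – ec – cv.
Crossovers in the ec–cv interval produce the single-crossover classes y ec cv+ and y+ ec+ cv (71 + 55 = 126) plus the double crossovers (3).
RF(ec–cv) = (126 + 3) / 1567 = 129/1567 = 0.0823 → 8.2 m.u.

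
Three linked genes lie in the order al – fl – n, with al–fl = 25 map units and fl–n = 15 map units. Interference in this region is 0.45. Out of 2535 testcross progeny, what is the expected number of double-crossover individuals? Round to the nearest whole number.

52

Map distances give recombination frequencies of 0.250 and 0.150 for the two intervals.
With interference 0.45 (so coincidence = 0.55), expected double-crossover frequency = 0.250 × 0.150 × 0.55 = 0.02063.
Expected number = 0.02063 × 2535 = 52.28 ≈ 52.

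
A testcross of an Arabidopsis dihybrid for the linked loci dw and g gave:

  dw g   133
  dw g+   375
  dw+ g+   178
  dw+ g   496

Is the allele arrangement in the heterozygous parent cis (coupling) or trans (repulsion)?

trans

The two most frequent classes are dw+ g (496) and dw g+ (375); these are the parental (non-recombinant) types.
So the F1 carried dw+ g on one chromosome and dw g+ on the other — the recessive alleles are on opposite chromosomes (trans / repulsion).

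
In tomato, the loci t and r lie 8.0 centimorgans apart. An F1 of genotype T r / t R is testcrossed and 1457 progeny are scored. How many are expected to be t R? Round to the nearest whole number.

670

A map distance of 8.0 centimorgans corresponds to a recombination frequency of 0.080.
The F1 is T r / t R, so t R is a parental gamete class with expected frequency (1 − r)/2 = 0.920/2 = 0.4600.
Expected number = 0.4600 × 1457 = 670.22 ≈ 670.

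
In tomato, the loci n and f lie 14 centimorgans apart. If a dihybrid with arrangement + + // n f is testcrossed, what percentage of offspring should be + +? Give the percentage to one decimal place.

43.0%

A map distance of 14 centimorgans corresponds to a recombination frequency of 0.140.
The F1 is + + / n f, so + + is a parental gamete class with expected frequency (1 − r)/2 = 0.860/2 = 0.4300.
That is 0.4300 = 43.0% of the progeny.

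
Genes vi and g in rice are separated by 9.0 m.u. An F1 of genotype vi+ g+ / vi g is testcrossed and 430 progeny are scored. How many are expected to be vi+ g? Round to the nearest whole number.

A map distance of 9.0 m.u. corresponds to a recombination frequency of 0.090.
The F1 is vi+ g+ / vi g, so vi+ g is a recombinant gamete class with expected frequency r/2 = 0.090/2 = 0.0450.
Expected number = 0.0450 × 430 = 19.35 ≈ 19.

19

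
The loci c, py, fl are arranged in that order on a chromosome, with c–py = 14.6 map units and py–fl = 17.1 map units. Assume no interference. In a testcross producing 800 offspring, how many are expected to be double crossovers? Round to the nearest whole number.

Map distances give recombination frequencies of 0.146 and 0.171 for the two intervals.
With no interference, expected double-crossover frequency = 0.146 × 0.171 = 0.02497.
Expected number = 0.02497 × 800 = 19.97 ≈ 20.

20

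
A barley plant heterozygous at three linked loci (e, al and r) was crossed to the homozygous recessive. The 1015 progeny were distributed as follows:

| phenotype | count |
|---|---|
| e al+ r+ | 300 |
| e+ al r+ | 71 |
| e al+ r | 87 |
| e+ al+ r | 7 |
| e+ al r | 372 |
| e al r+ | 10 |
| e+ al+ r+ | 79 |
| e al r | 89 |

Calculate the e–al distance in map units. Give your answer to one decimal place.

The two most frequent reciprocal classes, e+ al r and e al+ r+, are the parental types, so the F1 was e+ al r / e al+ r+.
The two rarest classes, e+ al+ r and e al r+, are the double crossovers. Comparing them with the parentals, only the al allele has switched, so al is the middle locus and the order is r – al – e.
Crossovers in the al–e interval produce the single-crossover classes e al r and e+ al+ r+ (89 + 79 = 168) plus the double crossovers (17).
RF(al–e) = (168 + 17) / 1015 = 185/1015 = 0.1823 → 18.2 map units.

18.2 map units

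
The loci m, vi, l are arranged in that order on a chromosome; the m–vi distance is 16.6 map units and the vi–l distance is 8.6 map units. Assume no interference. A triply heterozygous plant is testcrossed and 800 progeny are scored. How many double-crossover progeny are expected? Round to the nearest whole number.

Map distances give recombination frequencies of 0.166 and 0.086 for the two intervals.
With no interference, expected double-crossover frequency = 0.166 × 0.086 = 0.01428.
Expected number = 0.01428 × 800 = 11.42 ≈ 11.

11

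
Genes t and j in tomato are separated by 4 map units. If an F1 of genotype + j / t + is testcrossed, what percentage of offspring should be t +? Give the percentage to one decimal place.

48.0%

A map distance of 4 map units corresponds to a recombination frequency of 0.040.
The F1 is + j / t +, so t + is a parental gamete class with expected frequency (1 − r)/2 = 0.960/2 = 0.4800.
That is 0.4800 = 48.0% of the progeny.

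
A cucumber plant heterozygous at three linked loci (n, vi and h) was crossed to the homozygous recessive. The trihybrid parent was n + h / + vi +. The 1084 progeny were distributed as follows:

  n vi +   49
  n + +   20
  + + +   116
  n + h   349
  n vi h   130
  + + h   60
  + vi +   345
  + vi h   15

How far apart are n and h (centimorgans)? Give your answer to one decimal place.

The two rarest classes, n + + and + vi h, are the double crossovers. Comparing them with the parentals, only the h allele has switched, so h is the middle locus and the order is vi – h – n.
Crossovers in the h–n interval produce the single-crossover classes + + h and n vi + (60 + 49 = 109) plus the double crossovers (35).
RF(h–n) = (109 + 35) / 1084 = 144/1084 = 0.1328 → 13.3 centimorgans.

13.3 centimorgans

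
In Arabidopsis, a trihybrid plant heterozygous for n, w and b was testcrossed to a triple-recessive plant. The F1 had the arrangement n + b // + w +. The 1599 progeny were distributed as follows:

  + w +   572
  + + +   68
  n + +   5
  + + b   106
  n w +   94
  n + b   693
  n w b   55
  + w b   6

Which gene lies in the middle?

The two rarest classes, n + + and + w b, are the double crossovers. Comparing them with the parentals, only the b allele has switched, so b is the middle locus and the order is w – b – n.

b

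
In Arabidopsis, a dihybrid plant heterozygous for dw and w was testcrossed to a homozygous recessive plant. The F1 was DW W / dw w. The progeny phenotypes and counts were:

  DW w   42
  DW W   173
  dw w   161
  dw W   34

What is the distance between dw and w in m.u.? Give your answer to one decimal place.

The recombinant classes are DW w and dw W: 42 + 34 = 76.
Recombination frequency = 76/410 = 0.1854 ≈ 18.5%, i.e. 18.5 m.u.

18.5 m.u.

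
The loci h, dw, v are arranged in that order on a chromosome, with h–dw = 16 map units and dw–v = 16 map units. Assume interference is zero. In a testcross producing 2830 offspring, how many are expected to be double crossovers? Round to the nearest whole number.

Map distances give recombination frequencies of 0.160 and 0.160 for the two intervals.
With no interference, expected double-crossover frequency = 0.160 × 0.160 = 0.02560.
Expected number = 0.02560 × 2830 = 72.45 ≈ 72.

72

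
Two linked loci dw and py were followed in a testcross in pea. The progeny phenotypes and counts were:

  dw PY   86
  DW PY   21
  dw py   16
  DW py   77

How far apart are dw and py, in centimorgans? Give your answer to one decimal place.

18.5 centimorgans

The two most frequent classes, DW py (77) and dw PY (86), are the parental types, so the F1 was DW py / dw PY.
The recombinant classes are DW PY and dw py: 21 + 16 = 37.
Recombination frequency = 37/200 = 0.1850 ≈ 18.5%, i.e. 18.5 centimorgans.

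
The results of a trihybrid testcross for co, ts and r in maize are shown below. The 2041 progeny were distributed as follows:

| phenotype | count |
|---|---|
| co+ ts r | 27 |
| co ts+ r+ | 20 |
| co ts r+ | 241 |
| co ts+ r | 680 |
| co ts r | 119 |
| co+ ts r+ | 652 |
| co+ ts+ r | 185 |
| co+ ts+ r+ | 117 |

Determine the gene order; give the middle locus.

r

The two most frequent reciprocal classes, co ts+ r and co+ ts r+, are the parental types, so the F1 was co ts+ r / co+ ts r+.
The two rarest classes, co ts+ r+ and co+ ts r, are the double crossovers. Comparing them with the parentals, only the r allele has switched, so r is the middle locus and the order is ts – r – co.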